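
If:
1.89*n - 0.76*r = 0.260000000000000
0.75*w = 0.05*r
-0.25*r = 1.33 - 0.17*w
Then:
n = -2.10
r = -5.57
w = -0.37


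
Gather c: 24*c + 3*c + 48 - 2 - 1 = 27*c + 45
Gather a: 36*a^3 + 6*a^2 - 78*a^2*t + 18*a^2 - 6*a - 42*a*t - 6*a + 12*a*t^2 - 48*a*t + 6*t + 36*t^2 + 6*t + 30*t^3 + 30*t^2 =36*a^3 + a^2*(24 - 78*t) + a*(12*t^2 - 90*t - 12) + 30*t^3 + 66*t^2 + 12*t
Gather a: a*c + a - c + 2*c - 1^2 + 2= a*(c + 1) + c + 1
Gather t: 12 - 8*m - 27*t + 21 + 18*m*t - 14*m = -22*m + t*(18*m - 27) + 33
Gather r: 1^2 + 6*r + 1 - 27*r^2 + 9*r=-27*r^2 + 15*r + 2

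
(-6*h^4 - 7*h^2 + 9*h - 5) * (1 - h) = 6*h^5 - 6*h^4 + 7*h^3 - 16*h^2 + 14*h - 5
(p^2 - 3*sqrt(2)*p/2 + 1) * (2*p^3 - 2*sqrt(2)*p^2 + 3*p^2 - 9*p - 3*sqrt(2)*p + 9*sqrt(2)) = 2*p^5 - 5*sqrt(2)*p^4 + 3*p^4 - 15*sqrt(2)*p^3/2 - p^3 + 12*p^2 + 41*sqrt(2)*p^2/2 - 36*p - 3*sqrt(2)*p + 9*sqrt(2)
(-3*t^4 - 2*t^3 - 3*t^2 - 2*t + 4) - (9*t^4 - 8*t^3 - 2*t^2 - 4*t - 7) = -12*t^4 + 6*t^3 - t^2 + 2*t + 11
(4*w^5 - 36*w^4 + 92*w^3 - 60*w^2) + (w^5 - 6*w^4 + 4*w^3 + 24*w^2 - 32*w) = 5*w^5 - 42*w^4 + 96*w^3 - 36*w^2 - 32*w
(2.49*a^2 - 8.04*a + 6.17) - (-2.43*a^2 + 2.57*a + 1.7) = 4.92*a^2 - 10.61*a + 4.47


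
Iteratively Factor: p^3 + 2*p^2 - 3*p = (p)*(p^2 + 2*p - 3) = p*(p - 1)*(p + 3)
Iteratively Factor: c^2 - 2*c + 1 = (c - 1)*(c - 1)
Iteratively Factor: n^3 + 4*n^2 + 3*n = (n + 3)*(n^2 + n) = n*(n + 3)*(n + 1)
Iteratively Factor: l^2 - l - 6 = (l - 3)*(l + 2)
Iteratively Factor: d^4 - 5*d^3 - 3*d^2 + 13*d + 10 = (d - 2)*(d^3 - 3*d^2 - 9*d - 5) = (d - 2)*(d + 1)*(d^2 - 4*d - 5) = (d - 5)*(d - 2)*(d + 1)*(d + 1)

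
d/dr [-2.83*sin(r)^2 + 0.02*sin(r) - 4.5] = (0.02 - 5.66*sin(r))*cos(r)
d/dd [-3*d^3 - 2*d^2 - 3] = d*(-9*d - 4)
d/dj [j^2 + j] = 2*j + 1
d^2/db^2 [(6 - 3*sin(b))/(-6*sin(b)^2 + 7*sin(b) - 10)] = 3*(-36*sin(b)^5 + 246*sin(b)^4 + 180*sin(b)^3 - 884*sin(b)^2 + 184*sin(b) + 184)/(6*sin(b)^2 - 7*sin(b) + 10)^3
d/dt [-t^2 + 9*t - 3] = 9 - 2*t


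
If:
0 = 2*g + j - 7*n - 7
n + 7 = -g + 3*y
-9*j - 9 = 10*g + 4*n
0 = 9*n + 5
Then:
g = 313/72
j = -67/12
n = -5/9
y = 259/72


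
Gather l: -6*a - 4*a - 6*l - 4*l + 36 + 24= -10*a - 10*l + 60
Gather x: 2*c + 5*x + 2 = 2*c + 5*x + 2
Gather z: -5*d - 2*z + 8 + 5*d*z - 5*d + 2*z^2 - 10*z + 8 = -10*d + 2*z^2 + z*(5*d - 12) + 16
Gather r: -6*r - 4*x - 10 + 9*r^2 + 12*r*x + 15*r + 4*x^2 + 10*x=9*r^2 + r*(12*x + 9) + 4*x^2 + 6*x - 10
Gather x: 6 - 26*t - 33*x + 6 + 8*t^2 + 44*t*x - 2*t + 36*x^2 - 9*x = 8*t^2 - 28*t + 36*x^2 + x*(44*t - 42) + 12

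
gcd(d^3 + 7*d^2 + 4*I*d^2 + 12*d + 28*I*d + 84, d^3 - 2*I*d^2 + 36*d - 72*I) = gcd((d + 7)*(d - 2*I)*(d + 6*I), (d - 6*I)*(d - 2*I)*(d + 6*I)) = d^2 + 4*I*d + 12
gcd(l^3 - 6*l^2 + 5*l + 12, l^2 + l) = l + 1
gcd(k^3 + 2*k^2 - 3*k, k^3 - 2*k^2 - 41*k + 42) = k - 1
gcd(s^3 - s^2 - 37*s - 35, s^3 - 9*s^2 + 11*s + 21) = s^2 - 6*s - 7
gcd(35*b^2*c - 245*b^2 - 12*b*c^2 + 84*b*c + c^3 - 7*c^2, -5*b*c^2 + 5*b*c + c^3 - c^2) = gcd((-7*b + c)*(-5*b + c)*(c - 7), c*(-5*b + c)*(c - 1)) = 5*b - c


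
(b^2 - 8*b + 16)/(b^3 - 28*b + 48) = (b - 4)/(b^2 + 4*b - 12)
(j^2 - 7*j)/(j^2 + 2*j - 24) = j*(j - 7)/(j^2 + 2*j - 24)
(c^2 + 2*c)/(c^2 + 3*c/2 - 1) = 2*c/(2*c - 1)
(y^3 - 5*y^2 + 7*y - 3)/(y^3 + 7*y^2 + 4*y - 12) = (y^2 - 4*y + 3)/(y^2 + 8*y + 12)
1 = 1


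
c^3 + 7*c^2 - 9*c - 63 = (c - 3)*(c + 3)*(c + 7)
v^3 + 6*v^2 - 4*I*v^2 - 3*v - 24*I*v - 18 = (v + 6)*(v - 3*I)*(v - I)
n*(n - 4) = n^2 - 4*n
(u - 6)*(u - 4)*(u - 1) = u^3 - 11*u^2 + 34*u - 24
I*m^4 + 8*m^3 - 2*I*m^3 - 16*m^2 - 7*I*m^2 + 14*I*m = m*(m - 2)*(m - 7*I)*(I*m + 1)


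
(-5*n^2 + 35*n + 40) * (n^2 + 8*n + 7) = -5*n^4 - 5*n^3 + 285*n^2 + 565*n + 280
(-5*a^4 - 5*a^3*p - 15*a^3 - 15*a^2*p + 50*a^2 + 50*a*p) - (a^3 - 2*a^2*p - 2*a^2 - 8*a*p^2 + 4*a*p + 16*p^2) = -5*a^4 - 5*a^3*p - 16*a^3 - 13*a^2*p + 52*a^2 + 8*a*p^2 + 46*a*p - 16*p^2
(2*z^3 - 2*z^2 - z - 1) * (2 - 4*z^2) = -8*z^5 + 8*z^4 + 8*z^3 - 2*z - 2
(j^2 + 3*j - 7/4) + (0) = j^2 + 3*j - 7/4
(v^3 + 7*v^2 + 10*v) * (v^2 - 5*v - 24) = v^5 + 2*v^4 - 49*v^3 - 218*v^2 - 240*v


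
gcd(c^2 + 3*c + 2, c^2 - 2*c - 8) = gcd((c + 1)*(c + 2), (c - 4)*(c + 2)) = c + 2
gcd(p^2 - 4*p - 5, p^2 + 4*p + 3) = p + 1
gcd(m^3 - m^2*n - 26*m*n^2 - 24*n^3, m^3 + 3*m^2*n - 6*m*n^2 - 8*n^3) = m^2 + 5*m*n + 4*n^2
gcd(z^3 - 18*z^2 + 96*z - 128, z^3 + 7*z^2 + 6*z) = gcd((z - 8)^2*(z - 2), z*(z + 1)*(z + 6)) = 1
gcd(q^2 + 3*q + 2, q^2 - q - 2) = q + 1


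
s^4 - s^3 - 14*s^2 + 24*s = s*(s - 3)*(s - 2)*(s + 4)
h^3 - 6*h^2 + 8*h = h*(h - 4)*(h - 2)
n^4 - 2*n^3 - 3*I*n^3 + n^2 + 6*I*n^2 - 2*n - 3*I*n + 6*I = (n - 2)*(n - 3*I)*(n - I)*(n + I)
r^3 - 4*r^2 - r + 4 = (r - 4)*(r - 1)*(r + 1)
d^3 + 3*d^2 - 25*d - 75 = (d - 5)*(d + 3)*(d + 5)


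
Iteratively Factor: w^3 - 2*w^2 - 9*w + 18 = (w - 3)*(w^2 + w - 6) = (w - 3)*(w - 2)*(w + 3)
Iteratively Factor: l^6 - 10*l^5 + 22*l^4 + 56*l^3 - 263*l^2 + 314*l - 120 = (l - 1)*(l^5 - 9*l^4 + 13*l^3 + 69*l^2 - 194*l + 120) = (l - 1)^2*(l^4 - 8*l^3 + 5*l^2 + 74*l - 120) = (l - 2)*(l - 1)^2*(l^3 - 6*l^2 - 7*l + 60) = (l - 2)*(l - 1)^2*(l + 3)*(l^2 - 9*l + 20) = (l - 5)*(l - 2)*(l - 1)^2*(l + 3)*(l - 4)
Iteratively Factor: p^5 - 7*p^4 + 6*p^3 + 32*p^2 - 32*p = (p - 1)*(p^4 - 6*p^3 + 32*p) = (p - 1)*(p + 2)*(p^3 - 8*p^2 + 16*p) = p*(p - 1)*(p + 2)*(p^2 - 8*p + 16) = p*(p - 4)*(p - 1)*(p + 2)*(p - 4)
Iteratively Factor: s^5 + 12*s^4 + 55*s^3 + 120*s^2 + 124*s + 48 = (s + 3)*(s^4 + 9*s^3 + 28*s^2 + 36*s + 16) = (s + 3)*(s + 4)*(s^3 + 5*s^2 + 8*s + 4) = (s + 2)*(s + 3)*(s + 4)*(s^2 + 3*s + 2) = (s + 1)*(s + 2)*(s + 3)*(s + 4)*(s + 2)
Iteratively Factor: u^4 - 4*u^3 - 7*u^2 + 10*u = (u + 2)*(u^3 - 6*u^2 + 5*u) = (u - 1)*(u + 2)*(u^2 - 5*u) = u*(u - 1)*(u + 2)*(u - 5)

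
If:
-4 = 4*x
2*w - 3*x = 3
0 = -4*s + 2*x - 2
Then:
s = -1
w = 0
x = -1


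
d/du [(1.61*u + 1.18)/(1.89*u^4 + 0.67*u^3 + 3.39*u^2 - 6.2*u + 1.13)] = (-9.1287*u^4 - 11.0782*u^3 - 7.8297*u^2 - 8.0004*u + 9.1353)/(3.5721*u^8 + 2.5326*u^7 + 13.2631*u^6 - 18.8934*u^5 + 7.4555*u^4 - 40.5218*u^3 + 46.1014*u^2 - 14.012*u + 1.2769)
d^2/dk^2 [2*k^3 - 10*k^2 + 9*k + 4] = 12*k - 20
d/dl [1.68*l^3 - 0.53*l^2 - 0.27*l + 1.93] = 5.04*l^2 - 1.06*l - 0.27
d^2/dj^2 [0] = 0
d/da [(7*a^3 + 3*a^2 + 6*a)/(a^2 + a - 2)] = (7*a^4 + 14*a^3 - 45*a^2 - 12*a - 12)/(a^4 + 2*a^3 - 3*a^2 - 4*a + 4)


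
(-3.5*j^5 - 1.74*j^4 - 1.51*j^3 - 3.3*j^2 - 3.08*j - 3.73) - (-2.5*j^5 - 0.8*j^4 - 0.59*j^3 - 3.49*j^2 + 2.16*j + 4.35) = -1.0*j^5 - 0.94*j^4 - 0.92*j^3 + 0.19*j^2 - 5.24*j - 8.08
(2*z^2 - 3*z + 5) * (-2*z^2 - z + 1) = -4*z^4 + 4*z^3 - 5*z^2 - 8*z + 5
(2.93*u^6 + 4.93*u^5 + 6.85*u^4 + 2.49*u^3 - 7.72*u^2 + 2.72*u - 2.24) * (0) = 0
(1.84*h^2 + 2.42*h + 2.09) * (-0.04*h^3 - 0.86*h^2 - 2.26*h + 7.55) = -0.0736*h^5 - 1.6792*h^4 - 6.3232*h^3 + 6.6254*h^2 + 13.5476*h + 15.7795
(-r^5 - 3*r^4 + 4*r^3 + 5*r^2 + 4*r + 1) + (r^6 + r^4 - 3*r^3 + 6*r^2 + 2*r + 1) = r^6 - r^5 - 2*r^4 + r^3 + 11*r^2 + 6*r + 2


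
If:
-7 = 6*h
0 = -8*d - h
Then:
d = 7/48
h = -7/6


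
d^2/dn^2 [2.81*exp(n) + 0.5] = 2.81*exp(n)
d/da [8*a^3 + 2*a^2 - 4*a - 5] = 24*a^2 + 4*a - 4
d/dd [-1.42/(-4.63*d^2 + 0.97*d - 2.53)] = (1.3774 - 13.1492*d)/(4.63*d^2 - 0.97*d + 2.53)^2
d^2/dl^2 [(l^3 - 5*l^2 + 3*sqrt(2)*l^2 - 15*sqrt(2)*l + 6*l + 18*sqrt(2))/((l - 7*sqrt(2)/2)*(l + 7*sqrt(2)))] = 4*(5*sqrt(2)*l^3 + 117*l^3 - 1470*l^2 - 39*sqrt(2)*l^2 - 4410*sqrt(2)*l + 16926*l - 34300 + 19110*sqrt(2))/(4*l^6 + 42*sqrt(2)*l^5 - 294*l^4 - 3773*sqrt(2)*l^3 + 14406*l^2 + 100842*sqrt(2)*l - 470596)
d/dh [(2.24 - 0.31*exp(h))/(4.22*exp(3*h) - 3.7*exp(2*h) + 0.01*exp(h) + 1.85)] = (2.6164*exp(3*h) - 29.5054*exp(2*h) + 16.576*exp(h) - 0.5959)*exp(h)/(17.8084*exp(6*h) - 31.228*exp(5*h) + 13.7744*exp(4*h) + 15.54*exp(3*h) - 13.6899*exp(2*h) + 0.037*exp(h) + 3.4225)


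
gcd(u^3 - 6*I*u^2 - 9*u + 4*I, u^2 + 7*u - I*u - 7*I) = u - I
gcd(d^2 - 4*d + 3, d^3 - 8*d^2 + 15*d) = d - 3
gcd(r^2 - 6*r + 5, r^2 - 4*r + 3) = r - 1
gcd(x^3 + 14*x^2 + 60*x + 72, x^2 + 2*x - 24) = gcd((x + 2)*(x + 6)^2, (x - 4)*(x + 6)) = x + 6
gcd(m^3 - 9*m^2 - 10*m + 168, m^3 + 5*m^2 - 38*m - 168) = m^2 - 2*m - 24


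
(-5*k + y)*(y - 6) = -5*k*y + 30*k + y^2 - 6*y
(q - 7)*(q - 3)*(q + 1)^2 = q^4 - 8*q^3 + 2*q^2 + 32*q + 21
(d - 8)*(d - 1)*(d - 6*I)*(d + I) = d^4 - 9*d^3 - 5*I*d^3 + 14*d^2 + 45*I*d^2 - 54*d - 40*I*d + 48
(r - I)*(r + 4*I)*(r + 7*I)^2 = r^4 + 17*I*r^3 - 87*r^2 - 91*I*r - 196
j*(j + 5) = j^2 + 5*j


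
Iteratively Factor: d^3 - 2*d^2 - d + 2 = (d - 2)*(d^2 - 1) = (d - 2)*(d + 1)*(d - 1)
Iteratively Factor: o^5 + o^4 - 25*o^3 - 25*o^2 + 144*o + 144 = (o - 4)*(o^4 + 5*o^3 - 5*o^2 - 45*o - 36) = (o - 4)*(o - 3)*(o^3 + 8*o^2 + 19*o + 12) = (o - 4)*(o - 3)*(o + 1)*(o^2 + 7*o + 12) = (o - 4)*(o - 3)*(o + 1)*(o + 4)*(o + 3)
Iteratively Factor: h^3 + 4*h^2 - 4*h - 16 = (h + 4)*(h^2 - 4) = (h + 2)*(h + 4)*(h - 2)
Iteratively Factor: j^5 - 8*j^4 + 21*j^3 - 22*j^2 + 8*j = (j)*(j^4 - 8*j^3 + 21*j^2 - 22*j + 8) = j*(j - 4)*(j^3 - 4*j^2 + 5*j - 2) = j*(j - 4)*(j - 1)*(j^2 - 3*j + 2) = j*(j - 4)*(j - 1)^2*(j - 2)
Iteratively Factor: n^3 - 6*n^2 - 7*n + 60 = (n + 3)*(n^2 - 9*n + 20) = (n - 5)*(n + 3)*(n - 4)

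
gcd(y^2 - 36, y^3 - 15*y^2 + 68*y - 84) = y - 6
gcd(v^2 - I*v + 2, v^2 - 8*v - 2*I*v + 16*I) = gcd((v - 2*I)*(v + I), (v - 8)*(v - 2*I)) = v - 2*I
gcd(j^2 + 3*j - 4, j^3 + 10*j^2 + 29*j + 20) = j + 4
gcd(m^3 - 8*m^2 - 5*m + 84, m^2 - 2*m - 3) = 1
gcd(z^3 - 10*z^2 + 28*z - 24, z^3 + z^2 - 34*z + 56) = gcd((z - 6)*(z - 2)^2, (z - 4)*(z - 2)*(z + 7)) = z - 2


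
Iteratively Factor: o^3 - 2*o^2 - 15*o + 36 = (o + 4)*(o^2 - 6*o + 9) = (o - 3)*(o + 4)*(o - 3)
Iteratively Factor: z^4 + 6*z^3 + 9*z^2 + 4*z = (z + 4)*(z^3 + 2*z^2 + z) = (z + 1)*(z + 4)*(z^2 + z) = z*(z + 1)*(z + 4)*(z + 1)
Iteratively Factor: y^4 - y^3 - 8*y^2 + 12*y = (y + 3)*(y^3 - 4*y^2 + 4*y) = (y - 2)*(y + 3)*(y^2 - 2*y) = y*(y - 2)*(y + 3)*(y - 2)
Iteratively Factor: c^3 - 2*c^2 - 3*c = (c + 1)*(c^2 - 3*c) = c*(c + 1)*(c - 3)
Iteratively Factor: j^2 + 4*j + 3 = (j + 1)*(j + 3)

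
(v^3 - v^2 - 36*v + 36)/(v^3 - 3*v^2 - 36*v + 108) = (v - 1)/(v - 3)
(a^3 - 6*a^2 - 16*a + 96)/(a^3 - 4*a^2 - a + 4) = (a^2 - 2*a - 24)/(a^2 - 1)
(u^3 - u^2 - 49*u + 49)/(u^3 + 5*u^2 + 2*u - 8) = (u^2 - 49)/(u^2 + 6*u + 8)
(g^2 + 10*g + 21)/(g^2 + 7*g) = (g + 3)/g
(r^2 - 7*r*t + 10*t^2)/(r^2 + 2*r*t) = (r^2 - 7*r*t + 10*t^2)/(r*(r + 2*t))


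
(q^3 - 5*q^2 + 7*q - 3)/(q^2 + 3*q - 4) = (q^2 - 4*q + 3)/(q + 4)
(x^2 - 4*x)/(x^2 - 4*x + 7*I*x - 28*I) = x/(x + 7*I)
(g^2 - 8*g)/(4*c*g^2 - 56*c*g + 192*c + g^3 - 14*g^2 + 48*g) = g/(4*c*g - 24*c + g^2 - 6*g)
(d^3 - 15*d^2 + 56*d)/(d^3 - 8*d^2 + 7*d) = (d - 8)/(d - 1)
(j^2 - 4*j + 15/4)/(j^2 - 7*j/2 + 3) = (j - 5/2)/(j - 2)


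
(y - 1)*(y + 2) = y^2 + y - 2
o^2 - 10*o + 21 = (o - 7)*(o - 3)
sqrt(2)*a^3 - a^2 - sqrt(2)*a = a*(a - sqrt(2))*(sqrt(2)*a + 1)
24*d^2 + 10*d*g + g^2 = (4*d + g)*(6*d + g)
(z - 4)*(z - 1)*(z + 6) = z^3 + z^2 - 26*z + 24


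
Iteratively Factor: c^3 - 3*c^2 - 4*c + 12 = (c - 3)*(c^2 - 4) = (c - 3)*(c + 2)*(c - 2)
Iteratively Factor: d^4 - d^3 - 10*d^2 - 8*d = (d)*(d^3 - d^2 - 10*d - 8) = d*(d + 1)*(d^2 - 2*d - 8) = d*(d + 1)*(d + 2)*(d - 4)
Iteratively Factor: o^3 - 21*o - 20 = (o - 5)*(o^2 + 5*o + 4) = (o - 5)*(o + 1)*(o + 4)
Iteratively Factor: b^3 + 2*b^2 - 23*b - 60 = (b + 4)*(b^2 - 2*b - 15) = (b - 5)*(b + 4)*(b + 3)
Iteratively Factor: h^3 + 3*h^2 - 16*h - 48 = (h + 3)*(h^2 - 16) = (h + 3)*(h + 4)*(h - 4)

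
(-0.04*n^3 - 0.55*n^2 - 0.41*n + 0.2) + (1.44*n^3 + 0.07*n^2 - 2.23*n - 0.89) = 1.4*n^3 - 0.48*n^2 - 2.64*n - 0.69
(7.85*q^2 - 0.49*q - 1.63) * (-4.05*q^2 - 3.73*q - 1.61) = -31.7925*q^4 - 27.296*q^3 - 4.2093*q^2 + 6.8688*q + 2.6243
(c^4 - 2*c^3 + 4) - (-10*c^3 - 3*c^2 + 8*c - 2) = c^4 + 8*c^3 + 3*c^2 - 8*c + 6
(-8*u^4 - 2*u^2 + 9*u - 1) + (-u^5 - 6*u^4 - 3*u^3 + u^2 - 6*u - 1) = -u^5 - 14*u^4 - 3*u^3 - u^2 + 3*u - 2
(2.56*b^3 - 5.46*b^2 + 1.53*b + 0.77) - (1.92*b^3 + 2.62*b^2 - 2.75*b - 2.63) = 0.64*b^3 - 8.08*b^2 + 4.28*b + 3.4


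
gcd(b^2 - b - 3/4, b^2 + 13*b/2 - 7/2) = 1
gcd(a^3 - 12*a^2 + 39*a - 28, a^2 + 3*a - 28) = a - 4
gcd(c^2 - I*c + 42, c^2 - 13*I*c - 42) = c - 7*I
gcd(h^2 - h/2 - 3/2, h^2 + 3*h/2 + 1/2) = h + 1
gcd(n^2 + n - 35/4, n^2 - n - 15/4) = n - 5/2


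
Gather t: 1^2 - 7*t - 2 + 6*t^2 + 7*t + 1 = 6*t^2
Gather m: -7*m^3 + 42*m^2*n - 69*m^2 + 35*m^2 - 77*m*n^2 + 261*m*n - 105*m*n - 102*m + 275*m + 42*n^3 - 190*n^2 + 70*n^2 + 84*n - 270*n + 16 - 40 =-7*m^3 + m^2*(42*n - 34) + m*(-77*n^2 + 156*n + 173) + 42*n^3 - 120*n^2 - 186*n - 24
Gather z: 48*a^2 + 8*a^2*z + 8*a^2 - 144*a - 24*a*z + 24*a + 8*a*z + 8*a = 56*a^2 - 112*a + z*(8*a^2 - 16*a)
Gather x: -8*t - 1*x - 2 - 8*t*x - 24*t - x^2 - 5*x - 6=-32*t - x^2 + x*(-8*t - 6) - 8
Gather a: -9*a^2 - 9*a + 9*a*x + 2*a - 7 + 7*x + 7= -9*a^2 + a*(9*x - 7) + 7*x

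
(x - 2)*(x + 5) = x^2 + 3*x - 10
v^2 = v^2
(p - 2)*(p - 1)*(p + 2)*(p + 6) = p^4 + 5*p^3 - 10*p^2 - 20*p + 24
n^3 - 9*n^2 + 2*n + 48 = (n - 8)*(n - 3)*(n + 2)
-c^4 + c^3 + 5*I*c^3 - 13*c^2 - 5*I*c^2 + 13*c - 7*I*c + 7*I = (c - 7*I)*(c + I)*(-I*c + 1)*(-I*c + I)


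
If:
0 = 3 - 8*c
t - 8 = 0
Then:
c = 3/8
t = 8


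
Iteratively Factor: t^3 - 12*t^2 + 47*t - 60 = (t - 3)*(t^2 - 9*t + 20) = (t - 4)*(t - 3)*(t - 5)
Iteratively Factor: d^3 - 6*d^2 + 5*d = (d - 5)*(d^2 - d) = d*(d - 5)*(d - 1)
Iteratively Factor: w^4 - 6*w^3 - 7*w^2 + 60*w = (w - 5)*(w^3 - w^2 - 12*w) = (w - 5)*(w + 3)*(w^2 - 4*w) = w*(w - 5)*(w + 3)*(w - 4)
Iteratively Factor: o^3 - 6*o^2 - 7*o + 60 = (o - 4)*(o^2 - 2*o - 15) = (o - 5)*(o - 4)*(o + 3)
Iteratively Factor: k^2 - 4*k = (k)*(k - 4)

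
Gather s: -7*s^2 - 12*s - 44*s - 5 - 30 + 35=-7*s^2 - 56*s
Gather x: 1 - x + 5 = 6 - x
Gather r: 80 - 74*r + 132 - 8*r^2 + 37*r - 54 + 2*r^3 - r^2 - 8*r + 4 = 2*r^3 - 9*r^2 - 45*r + 162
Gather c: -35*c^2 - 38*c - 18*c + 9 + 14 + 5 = -35*c^2 - 56*c + 28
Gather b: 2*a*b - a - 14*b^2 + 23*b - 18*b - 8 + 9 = -a - 14*b^2 + b*(2*a + 5) + 1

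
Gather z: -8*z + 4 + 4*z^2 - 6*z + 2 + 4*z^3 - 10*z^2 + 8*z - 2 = 4*z^3 - 6*z^2 - 6*z + 4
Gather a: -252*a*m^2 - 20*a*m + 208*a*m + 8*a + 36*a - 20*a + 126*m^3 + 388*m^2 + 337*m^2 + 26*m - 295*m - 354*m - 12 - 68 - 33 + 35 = a*(-252*m^2 + 188*m + 24) + 126*m^3 + 725*m^2 - 623*m - 78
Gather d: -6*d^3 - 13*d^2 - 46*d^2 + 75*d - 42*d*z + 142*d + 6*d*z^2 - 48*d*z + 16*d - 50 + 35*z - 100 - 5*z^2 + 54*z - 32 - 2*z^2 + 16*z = -6*d^3 - 59*d^2 + d*(6*z^2 - 90*z + 233) - 7*z^2 + 105*z - 182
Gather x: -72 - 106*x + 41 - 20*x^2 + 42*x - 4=-20*x^2 - 64*x - 35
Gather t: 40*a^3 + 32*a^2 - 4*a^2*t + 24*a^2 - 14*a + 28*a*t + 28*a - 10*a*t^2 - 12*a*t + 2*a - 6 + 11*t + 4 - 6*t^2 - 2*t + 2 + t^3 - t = 40*a^3 + 56*a^2 + 16*a + t^3 + t^2*(-10*a - 6) + t*(-4*a^2 + 16*a + 8)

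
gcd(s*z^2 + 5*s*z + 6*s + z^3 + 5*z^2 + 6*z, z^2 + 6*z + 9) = z + 3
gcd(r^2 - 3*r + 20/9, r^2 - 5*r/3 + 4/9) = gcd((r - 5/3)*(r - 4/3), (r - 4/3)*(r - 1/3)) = r - 4/3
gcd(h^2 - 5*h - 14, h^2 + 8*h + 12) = h + 2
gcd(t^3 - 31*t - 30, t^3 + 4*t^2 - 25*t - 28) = t + 1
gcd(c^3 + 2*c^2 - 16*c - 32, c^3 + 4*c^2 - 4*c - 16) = c^2 + 6*c + 8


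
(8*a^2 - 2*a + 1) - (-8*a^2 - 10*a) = 16*a^2 + 8*a + 1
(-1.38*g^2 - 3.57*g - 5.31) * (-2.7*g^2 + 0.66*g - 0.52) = 3.726*g^4 + 8.7282*g^3 + 12.6984*g^2 - 1.6482*g + 2.7612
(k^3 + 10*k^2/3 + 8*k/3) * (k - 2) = k^4 + 4*k^3/3 - 4*k^2 - 16*k/3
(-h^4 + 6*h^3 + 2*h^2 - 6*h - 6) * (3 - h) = h^5 - 9*h^4 + 16*h^3 + 12*h^2 - 12*h - 18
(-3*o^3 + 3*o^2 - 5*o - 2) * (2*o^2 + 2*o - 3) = -6*o^5 + 5*o^3 - 23*o^2 + 11*o + 6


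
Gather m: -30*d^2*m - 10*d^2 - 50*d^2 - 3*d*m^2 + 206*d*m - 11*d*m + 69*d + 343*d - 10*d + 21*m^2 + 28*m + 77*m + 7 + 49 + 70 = -60*d^2 + 402*d + m^2*(21 - 3*d) + m*(-30*d^2 + 195*d + 105) + 126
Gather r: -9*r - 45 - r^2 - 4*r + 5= -r^2 - 13*r - 40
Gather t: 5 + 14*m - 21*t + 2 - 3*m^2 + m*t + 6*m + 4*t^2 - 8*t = -3*m^2 + 20*m + 4*t^2 + t*(m - 29) + 7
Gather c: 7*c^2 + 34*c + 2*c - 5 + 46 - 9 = 7*c^2 + 36*c + 32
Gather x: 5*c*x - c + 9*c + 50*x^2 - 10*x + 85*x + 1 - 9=8*c + 50*x^2 + x*(5*c + 75) - 8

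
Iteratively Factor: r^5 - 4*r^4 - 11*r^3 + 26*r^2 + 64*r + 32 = (r + 1)*(r^4 - 5*r^3 - 6*r^2 + 32*r + 32) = (r - 4)*(r + 1)*(r^3 - r^2 - 10*r - 8) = (r - 4)^2*(r + 1)*(r^2 + 3*r + 2) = (r - 4)^2*(r + 1)^2*(r + 2)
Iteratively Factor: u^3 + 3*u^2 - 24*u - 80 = (u - 5)*(u^2 + 8*u + 16) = (u - 5)*(u + 4)*(u + 4)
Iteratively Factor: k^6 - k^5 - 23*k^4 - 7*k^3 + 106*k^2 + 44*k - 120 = (k + 3)*(k^5 - 4*k^4 - 11*k^3 + 26*k^2 + 28*k - 40) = (k - 2)*(k + 3)*(k^4 - 2*k^3 - 15*k^2 - 4*k + 20) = (k - 5)*(k - 2)*(k + 3)*(k^3 + 3*k^2 - 4) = (k - 5)*(k - 2)*(k + 2)*(k + 3)*(k^2 + k - 2) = (k - 5)*(k - 2)*(k + 2)^2*(k + 3)*(k - 1)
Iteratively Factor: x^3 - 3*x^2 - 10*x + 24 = (x + 3)*(x^2 - 6*x + 8) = (x - 4)*(x + 3)*(x - 2)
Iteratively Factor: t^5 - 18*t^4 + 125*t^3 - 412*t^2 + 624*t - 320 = (t - 4)*(t^4 - 14*t^3 + 69*t^2 - 136*t + 80) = (t - 4)*(t - 1)*(t^3 - 13*t^2 + 56*t - 80) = (t - 4)^2*(t - 1)*(t^2 - 9*t + 20) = (t - 4)^3*(t - 1)*(t - 5)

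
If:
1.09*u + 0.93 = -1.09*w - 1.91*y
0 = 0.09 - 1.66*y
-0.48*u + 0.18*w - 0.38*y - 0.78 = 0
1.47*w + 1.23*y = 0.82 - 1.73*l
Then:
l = -0.01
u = -1.47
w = 0.52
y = 0.05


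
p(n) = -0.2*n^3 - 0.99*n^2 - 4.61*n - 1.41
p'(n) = -0.6*n^2 - 1.98*n - 4.61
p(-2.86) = 8.36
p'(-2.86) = -3.85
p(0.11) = -1.93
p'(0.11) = -4.84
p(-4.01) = 14.05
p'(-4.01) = -6.32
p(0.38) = -3.32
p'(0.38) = -5.45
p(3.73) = -42.76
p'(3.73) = -20.34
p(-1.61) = 4.28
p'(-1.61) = -2.98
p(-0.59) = 1.01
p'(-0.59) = -3.65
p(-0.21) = -0.48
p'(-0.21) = -4.22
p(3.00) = -29.55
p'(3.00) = -15.95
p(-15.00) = 519.99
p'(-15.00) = -109.91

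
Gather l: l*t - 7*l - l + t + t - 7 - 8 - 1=l*(t - 8) + 2*t - 16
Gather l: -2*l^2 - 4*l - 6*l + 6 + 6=-2*l^2 - 10*l + 12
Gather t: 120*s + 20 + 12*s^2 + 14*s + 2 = 12*s^2 + 134*s + 22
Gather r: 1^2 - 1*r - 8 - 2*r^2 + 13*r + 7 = -2*r^2 + 12*r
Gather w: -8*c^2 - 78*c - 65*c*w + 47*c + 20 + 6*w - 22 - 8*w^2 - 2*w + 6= -8*c^2 - 31*c - 8*w^2 + w*(4 - 65*c) + 4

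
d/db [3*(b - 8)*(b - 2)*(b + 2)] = 9*b^2 - 48*b - 12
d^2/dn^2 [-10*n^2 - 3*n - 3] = -20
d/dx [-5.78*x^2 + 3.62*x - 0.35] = 3.62 - 11.56*x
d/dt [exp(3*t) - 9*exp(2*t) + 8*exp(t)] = (3*exp(2*t) - 18*exp(t) + 8)*exp(t)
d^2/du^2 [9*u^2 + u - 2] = 18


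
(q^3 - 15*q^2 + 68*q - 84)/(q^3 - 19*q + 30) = (q^2 - 13*q + 42)/(q^2 + 2*q - 15)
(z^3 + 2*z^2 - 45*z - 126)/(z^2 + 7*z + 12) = (z^2 - z - 42)/(z + 4)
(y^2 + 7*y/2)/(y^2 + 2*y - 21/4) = 2*y/(2*y - 3)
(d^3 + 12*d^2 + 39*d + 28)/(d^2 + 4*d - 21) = (d^2 + 5*d + 4)/(d - 3)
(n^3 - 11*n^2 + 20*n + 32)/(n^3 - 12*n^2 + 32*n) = (n + 1)/n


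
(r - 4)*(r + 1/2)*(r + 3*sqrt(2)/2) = r^3 - 7*r^2/2 + 3*sqrt(2)*r^2/2 - 21*sqrt(2)*r/4 - 2*r - 3*sqrt(2)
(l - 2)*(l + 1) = l^2 - l - 2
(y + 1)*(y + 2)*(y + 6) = y^3 + 9*y^2 + 20*y + 12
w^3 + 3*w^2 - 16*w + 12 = (w - 2)*(w - 1)*(w + 6)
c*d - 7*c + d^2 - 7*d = (c + d)*(d - 7)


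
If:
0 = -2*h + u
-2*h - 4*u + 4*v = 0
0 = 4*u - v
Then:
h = 0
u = 0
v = 0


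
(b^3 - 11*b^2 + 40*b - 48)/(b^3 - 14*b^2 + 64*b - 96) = (b - 3)/(b - 6)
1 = 1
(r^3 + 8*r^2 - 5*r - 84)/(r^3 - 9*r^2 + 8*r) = (r^3 + 8*r^2 - 5*r - 84)/(r*(r^2 - 9*r + 8))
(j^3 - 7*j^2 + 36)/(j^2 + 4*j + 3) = (j^3 - 7*j^2 + 36)/(j^2 + 4*j + 3)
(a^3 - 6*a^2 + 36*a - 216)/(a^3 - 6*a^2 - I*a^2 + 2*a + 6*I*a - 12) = (a^2 + 36)/(a^2 - I*a + 2)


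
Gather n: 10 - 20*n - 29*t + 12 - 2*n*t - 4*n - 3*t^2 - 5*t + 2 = n*(-2*t - 24) - 3*t^2 - 34*t + 24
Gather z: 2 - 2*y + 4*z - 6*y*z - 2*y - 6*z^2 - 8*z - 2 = -4*y - 6*z^2 + z*(-6*y - 4)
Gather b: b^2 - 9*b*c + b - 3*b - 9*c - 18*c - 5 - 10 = b^2 + b*(-9*c - 2) - 27*c - 15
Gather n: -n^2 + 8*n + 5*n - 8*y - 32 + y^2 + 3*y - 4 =-n^2 + 13*n + y^2 - 5*y - 36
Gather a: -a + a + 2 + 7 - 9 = 0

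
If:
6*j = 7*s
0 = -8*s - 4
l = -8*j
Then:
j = -7/12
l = 14/3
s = -1/2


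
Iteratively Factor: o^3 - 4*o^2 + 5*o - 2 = (o - 1)*(o^2 - 3*o + 2) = (o - 2)*(o - 1)*(o - 1)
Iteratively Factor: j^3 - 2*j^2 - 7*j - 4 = (j + 1)*(j^2 - 3*j - 4) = (j + 1)^2*(j - 4)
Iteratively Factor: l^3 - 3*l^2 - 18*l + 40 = (l + 4)*(l^2 - 7*l + 10) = (l - 5)*(l + 4)*(l - 2)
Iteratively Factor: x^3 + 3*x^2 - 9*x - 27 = (x - 3)*(x^2 + 6*x + 9) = (x - 3)*(x + 3)*(x + 3)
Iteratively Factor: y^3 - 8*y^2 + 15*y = (y - 5)*(y^2 - 3*y) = (y - 5)*(y - 3)*(y)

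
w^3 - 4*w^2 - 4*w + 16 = (w - 4)*(w - 2)*(w + 2)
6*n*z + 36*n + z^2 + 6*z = (6*n + z)*(z + 6)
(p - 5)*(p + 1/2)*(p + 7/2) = p^3 - p^2 - 73*p/4 - 35/4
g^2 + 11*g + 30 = (g + 5)*(g + 6)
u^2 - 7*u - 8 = (u - 8)*(u + 1)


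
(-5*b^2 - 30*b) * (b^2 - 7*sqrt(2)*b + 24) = -5*b^4 - 30*b^3 + 35*sqrt(2)*b^3 - 120*b^2 + 210*sqrt(2)*b^2 - 720*b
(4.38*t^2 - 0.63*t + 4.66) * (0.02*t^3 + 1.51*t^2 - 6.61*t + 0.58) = 0.0876*t^5 + 6.6012*t^4 - 29.8099*t^3 + 13.7413*t^2 - 31.168*t + 2.7028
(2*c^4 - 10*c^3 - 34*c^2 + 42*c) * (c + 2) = 2*c^5 - 6*c^4 - 54*c^3 - 26*c^2 + 84*c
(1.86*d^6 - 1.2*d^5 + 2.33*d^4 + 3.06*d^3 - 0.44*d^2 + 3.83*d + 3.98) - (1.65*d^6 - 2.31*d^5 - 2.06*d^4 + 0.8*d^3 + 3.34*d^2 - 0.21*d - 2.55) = 0.21*d^6 + 1.11*d^5 + 4.39*d^4 + 2.26*d^3 - 3.78*d^2 + 4.04*d + 6.53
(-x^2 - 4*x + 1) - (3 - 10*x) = -x^2 + 6*x - 2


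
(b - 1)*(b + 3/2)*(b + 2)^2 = b^4 + 9*b^3/2 + 9*b^2/2 - 4*b - 6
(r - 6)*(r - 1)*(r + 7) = r^3 - 43*r + 42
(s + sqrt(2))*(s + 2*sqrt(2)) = s^2 + 3*sqrt(2)*s + 4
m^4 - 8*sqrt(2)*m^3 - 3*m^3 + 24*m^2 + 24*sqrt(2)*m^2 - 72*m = m*(m - 3)*(m - 6*sqrt(2))*(m - 2*sqrt(2))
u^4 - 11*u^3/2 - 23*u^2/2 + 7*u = u*(u - 7)*(u - 1/2)*(u + 2)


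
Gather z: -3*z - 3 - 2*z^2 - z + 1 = -2*z^2 - 4*z - 2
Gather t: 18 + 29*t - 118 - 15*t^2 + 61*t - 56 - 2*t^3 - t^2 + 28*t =-2*t^3 - 16*t^2 + 118*t - 156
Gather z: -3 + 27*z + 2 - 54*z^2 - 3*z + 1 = -54*z^2 + 24*z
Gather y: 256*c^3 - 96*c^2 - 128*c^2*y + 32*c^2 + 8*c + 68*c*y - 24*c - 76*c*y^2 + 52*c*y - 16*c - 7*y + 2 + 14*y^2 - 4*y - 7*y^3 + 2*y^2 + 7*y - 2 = 256*c^3 - 64*c^2 - 32*c - 7*y^3 + y^2*(16 - 76*c) + y*(-128*c^2 + 120*c - 4)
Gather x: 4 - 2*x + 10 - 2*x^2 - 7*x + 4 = -2*x^2 - 9*x + 18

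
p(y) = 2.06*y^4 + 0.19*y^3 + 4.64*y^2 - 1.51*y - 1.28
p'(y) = 8.24*y^3 + 0.57*y^2 + 9.28*y - 1.51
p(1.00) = 4.10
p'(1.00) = 16.58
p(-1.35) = 15.59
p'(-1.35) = -33.27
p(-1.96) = 48.48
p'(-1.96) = -79.55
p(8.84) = 13059.09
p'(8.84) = 5817.32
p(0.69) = 0.42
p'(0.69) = 7.87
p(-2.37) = 90.82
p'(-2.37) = -129.99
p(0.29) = -1.31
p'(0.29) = 1.43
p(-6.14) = 3066.73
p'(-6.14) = -1944.36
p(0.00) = -1.28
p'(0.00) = -1.51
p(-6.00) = 2803.54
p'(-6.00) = -1816.51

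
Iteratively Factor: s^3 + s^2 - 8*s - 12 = (s + 2)*(s^2 - s - 6) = (s + 2)^2*(s - 3)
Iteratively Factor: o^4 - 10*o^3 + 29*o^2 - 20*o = (o)*(o^3 - 10*o^2 + 29*o - 20) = o*(o - 4)*(o^2 - 6*o + 5) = o*(o - 5)*(o - 4)*(o - 1)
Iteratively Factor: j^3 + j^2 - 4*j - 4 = (j - 2)*(j^2 + 3*j + 2) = (j - 2)*(j + 1)*(j + 2)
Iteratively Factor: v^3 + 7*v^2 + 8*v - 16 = (v - 1)*(v^2 + 8*v + 16) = (v - 1)*(v + 4)*(v + 4)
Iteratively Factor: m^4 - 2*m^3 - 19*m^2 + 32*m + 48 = (m + 1)*(m^3 - 3*m^2 - 16*m + 48) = (m + 1)*(m + 4)*(m^2 - 7*m + 12) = (m - 3)*(m + 1)*(m + 4)*(m - 4)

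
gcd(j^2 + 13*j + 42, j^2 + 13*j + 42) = j^2 + 13*j + 42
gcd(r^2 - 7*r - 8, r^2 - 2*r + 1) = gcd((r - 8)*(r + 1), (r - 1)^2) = 1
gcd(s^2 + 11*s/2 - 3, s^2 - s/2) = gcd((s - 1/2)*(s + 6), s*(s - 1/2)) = s - 1/2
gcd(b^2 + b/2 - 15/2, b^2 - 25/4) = b - 5/2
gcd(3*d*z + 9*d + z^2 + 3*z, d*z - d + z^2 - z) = 1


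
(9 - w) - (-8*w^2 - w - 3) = 8*w^2 + 12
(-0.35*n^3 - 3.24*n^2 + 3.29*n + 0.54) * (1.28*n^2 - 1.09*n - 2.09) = -0.448*n^5 - 3.7657*n^4 + 8.4743*n^3 + 3.8767*n^2 - 7.4647*n - 1.1286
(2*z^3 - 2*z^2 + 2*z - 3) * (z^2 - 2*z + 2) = 2*z^5 - 6*z^4 + 10*z^3 - 11*z^2 + 10*z - 6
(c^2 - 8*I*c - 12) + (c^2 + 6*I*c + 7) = 2*c^2 - 2*I*c - 5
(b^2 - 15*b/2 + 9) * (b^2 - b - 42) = b^4 - 17*b^3/2 - 51*b^2/2 + 306*b - 378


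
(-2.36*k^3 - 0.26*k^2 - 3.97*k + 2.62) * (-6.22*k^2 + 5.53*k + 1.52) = 14.6792*k^5 - 11.4336*k^4 + 19.6684*k^3 - 38.6457*k^2 + 8.4542*k + 3.9824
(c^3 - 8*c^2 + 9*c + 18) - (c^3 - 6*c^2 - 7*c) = -2*c^2 + 16*c + 18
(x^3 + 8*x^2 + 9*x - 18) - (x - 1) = x^3 + 8*x^2 + 8*x - 17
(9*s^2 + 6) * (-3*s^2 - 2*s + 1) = -27*s^4 - 18*s^3 - 9*s^2 - 12*s + 6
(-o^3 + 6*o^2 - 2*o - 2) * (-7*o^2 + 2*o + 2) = 7*o^5 - 44*o^4 + 24*o^3 + 22*o^2 - 8*o - 4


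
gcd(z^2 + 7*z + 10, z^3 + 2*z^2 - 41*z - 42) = 1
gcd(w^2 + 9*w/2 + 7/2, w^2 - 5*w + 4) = 1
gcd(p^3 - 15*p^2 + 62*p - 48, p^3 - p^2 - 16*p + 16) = p - 1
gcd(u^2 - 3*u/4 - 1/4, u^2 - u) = u - 1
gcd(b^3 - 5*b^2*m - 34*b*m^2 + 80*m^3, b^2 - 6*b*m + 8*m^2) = b - 2*m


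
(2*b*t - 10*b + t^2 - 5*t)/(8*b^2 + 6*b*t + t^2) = (t - 5)/(4*b + t)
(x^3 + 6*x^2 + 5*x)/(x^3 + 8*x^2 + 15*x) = (x + 1)/(x + 3)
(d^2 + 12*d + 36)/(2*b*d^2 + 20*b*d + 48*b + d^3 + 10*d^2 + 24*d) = (d + 6)/(2*b*d + 8*b + d^2 + 4*d)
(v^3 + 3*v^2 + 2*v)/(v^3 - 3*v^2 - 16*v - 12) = v/(v - 6)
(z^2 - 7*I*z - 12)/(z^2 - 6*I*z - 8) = (z - 3*I)/(z - 2*I)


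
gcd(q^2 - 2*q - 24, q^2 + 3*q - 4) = q + 4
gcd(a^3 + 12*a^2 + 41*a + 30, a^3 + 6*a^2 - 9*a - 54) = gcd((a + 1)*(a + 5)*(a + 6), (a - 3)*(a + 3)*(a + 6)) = a + 6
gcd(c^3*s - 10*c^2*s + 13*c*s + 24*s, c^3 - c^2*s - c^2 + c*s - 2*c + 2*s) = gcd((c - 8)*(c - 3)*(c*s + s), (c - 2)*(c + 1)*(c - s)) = c + 1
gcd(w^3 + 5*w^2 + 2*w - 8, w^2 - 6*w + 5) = w - 1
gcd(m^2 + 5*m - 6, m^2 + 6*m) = m + 6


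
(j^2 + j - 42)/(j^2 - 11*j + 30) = (j + 7)/(j - 5)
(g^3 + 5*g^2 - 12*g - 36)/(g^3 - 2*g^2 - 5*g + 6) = (g + 6)/(g - 1)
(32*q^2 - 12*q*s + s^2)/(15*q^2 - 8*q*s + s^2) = (32*q^2 - 12*q*s + s^2)/(15*q^2 - 8*q*s + s^2)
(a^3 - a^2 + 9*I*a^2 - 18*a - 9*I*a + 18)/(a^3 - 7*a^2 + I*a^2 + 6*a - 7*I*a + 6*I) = (a^2 + 9*I*a - 18)/(a^2 + a*(-6 + I) - 6*I)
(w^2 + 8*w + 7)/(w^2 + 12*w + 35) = (w + 1)/(w + 5)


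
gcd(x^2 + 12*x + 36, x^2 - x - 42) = x + 6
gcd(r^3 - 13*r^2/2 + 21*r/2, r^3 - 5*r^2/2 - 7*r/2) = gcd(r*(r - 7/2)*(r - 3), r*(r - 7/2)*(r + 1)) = r^2 - 7*r/2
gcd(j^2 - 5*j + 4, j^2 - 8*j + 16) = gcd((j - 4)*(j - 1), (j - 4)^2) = j - 4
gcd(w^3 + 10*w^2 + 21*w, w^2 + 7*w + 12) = w + 3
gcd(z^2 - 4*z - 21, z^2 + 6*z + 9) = z + 3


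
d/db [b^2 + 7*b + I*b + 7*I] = 2*b + 7 + I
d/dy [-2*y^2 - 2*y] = -4*y - 2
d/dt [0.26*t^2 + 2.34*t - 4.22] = 0.52*t + 2.34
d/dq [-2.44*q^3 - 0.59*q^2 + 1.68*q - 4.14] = -7.32*q^2 - 1.18*q + 1.68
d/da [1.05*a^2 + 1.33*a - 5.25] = 2.1*a + 1.33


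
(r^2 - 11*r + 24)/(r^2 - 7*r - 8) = (r - 3)/(r + 1)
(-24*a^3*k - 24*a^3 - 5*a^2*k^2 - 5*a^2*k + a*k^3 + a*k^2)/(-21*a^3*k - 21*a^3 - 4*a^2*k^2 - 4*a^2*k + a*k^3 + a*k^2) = (8*a - k)/(7*a - k)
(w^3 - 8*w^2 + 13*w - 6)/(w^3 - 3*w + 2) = (w - 6)/(w + 2)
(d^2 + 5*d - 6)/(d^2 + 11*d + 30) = (d - 1)/(d + 5)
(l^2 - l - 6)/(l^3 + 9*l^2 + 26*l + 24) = (l - 3)/(l^2 + 7*l + 12)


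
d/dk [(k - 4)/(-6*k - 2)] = -13/(18*k^2 + 12*k + 2)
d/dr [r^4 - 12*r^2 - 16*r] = 4*r^3 - 24*r - 16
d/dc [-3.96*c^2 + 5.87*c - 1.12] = 5.87 - 7.92*c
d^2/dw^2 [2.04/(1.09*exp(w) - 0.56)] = (2.423724*exp(w) + 1.245216)*exp(w)/(1.09*exp(w) - 0.56)^3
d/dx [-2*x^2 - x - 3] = -4*x - 1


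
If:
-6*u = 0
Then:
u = 0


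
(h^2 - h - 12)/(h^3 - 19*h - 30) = (h - 4)/(h^2 - 3*h - 10)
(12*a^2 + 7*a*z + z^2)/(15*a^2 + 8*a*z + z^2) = (4*a + z)/(5*a + z)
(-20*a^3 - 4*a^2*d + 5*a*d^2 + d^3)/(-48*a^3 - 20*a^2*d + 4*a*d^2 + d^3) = (10*a^2 - 3*a*d - d^2)/(24*a^2 - 2*a*d - d^2)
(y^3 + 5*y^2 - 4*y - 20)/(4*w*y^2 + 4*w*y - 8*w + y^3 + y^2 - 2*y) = (y^2 + 3*y - 10)/(4*w*y - 4*w + y^2 - y)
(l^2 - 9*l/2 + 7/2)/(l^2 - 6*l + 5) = (l - 7/2)/(l - 5)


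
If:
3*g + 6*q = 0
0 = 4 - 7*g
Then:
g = 4/7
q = -2/7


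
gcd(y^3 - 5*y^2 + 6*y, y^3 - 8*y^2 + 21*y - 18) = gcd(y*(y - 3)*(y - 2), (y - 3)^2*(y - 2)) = y^2 - 5*y + 6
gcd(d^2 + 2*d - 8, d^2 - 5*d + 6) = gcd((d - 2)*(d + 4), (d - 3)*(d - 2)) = d - 2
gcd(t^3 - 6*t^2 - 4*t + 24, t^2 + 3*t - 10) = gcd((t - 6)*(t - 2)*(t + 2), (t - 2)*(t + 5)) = t - 2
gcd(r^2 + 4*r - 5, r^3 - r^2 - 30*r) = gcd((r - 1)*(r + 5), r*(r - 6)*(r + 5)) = r + 5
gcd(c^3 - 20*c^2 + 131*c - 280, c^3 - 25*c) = c - 5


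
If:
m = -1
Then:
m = -1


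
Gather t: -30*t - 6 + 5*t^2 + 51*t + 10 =5*t^2 + 21*t + 4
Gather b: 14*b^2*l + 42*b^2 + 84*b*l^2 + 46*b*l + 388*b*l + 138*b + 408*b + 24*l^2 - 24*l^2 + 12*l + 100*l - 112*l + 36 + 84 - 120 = b^2*(14*l + 42) + b*(84*l^2 + 434*l + 546)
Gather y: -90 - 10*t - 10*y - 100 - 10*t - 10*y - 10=-20*t - 20*y - 200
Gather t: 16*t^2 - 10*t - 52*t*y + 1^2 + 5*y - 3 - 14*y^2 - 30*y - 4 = 16*t^2 + t*(-52*y - 10) - 14*y^2 - 25*y - 6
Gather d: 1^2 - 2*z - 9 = -2*z - 8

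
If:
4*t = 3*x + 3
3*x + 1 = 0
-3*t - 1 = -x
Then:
No Solution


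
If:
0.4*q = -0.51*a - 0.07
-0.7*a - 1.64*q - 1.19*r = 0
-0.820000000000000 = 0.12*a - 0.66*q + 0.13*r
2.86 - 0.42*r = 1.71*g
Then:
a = -0.87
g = 1.86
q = 0.93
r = -0.77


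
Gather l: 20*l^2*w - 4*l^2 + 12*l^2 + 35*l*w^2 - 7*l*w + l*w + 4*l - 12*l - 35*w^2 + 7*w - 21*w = l^2*(20*w + 8) + l*(35*w^2 - 6*w - 8) - 35*w^2 - 14*w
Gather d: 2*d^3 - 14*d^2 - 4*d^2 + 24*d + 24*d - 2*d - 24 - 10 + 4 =2*d^3 - 18*d^2 + 46*d - 30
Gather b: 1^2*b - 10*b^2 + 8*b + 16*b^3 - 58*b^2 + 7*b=16*b^3 - 68*b^2 + 16*b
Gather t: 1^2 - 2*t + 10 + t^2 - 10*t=t^2 - 12*t + 11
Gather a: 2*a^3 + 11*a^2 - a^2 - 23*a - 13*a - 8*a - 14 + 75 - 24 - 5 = 2*a^3 + 10*a^2 - 44*a + 32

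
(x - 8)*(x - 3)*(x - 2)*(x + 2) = x^4 - 11*x^3 + 20*x^2 + 44*x - 96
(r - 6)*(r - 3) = r^2 - 9*r + 18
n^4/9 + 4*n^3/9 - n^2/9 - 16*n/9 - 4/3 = (n/3 + 1/3)*(n/3 + 1)*(n - 2)*(n + 2)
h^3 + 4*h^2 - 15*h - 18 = (h - 3)*(h + 1)*(h + 6)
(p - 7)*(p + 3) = p^2 - 4*p - 21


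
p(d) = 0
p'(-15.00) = 0.00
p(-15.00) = 0.00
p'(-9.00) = 0.00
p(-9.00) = 0.00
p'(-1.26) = 0.00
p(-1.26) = 0.00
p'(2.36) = 0.00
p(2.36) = 0.00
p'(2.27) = 0.00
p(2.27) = 0.00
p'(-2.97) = 0.00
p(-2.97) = 0.00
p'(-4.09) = 0.00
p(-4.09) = 0.00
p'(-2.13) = 0.00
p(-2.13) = 0.00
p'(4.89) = 0.00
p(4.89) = 0.00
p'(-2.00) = 0.00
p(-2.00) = 0.00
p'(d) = 0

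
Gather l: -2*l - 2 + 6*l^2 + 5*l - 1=6*l^2 + 3*l - 3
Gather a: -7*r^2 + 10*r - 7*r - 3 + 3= -7*r^2 + 3*r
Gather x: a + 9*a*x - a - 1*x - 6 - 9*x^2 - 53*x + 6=-9*x^2 + x*(9*a - 54)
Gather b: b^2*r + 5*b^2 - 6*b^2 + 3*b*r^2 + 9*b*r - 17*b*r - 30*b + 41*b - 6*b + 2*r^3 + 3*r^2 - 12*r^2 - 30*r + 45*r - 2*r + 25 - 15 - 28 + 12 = b^2*(r - 1) + b*(3*r^2 - 8*r + 5) + 2*r^3 - 9*r^2 + 13*r - 6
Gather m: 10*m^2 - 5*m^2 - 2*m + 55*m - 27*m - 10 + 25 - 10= 5*m^2 + 26*m + 5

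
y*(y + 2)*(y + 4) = y^3 + 6*y^2 + 8*y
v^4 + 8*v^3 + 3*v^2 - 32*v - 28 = (v - 2)*(v + 1)*(v + 2)*(v + 7)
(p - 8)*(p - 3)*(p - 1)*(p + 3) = p^4 - 9*p^3 - p^2 + 81*p - 72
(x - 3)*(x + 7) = x^2 + 4*x - 21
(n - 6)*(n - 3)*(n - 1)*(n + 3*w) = n^4 + 3*n^3*w - 10*n^3 - 30*n^2*w + 27*n^2 + 81*n*w - 18*n - 54*w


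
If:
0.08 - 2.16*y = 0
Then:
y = 0.04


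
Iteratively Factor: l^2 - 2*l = (l - 2)*(l)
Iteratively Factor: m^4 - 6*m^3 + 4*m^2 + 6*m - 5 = (m - 5)*(m^3 - m^2 - m + 1) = (m - 5)*(m - 1)*(m^2 - 1) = (m - 5)*(m - 1)^2*(m + 1)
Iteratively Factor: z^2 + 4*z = (z)*(z + 4)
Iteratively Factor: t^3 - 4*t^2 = (t)*(t^2 - 4*t) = t*(t - 4)*(t)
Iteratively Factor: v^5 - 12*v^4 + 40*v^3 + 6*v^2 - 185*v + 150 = (v - 1)*(v^4 - 11*v^3 + 29*v^2 + 35*v - 150) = (v - 3)*(v - 1)*(v^3 - 8*v^2 + 5*v + 50) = (v - 5)*(v - 3)*(v - 1)*(v^2 - 3*v - 10) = (v - 5)*(v - 3)*(v - 1)*(v + 2)*(v - 5)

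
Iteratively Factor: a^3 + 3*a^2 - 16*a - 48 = (a + 4)*(a^2 - a - 12) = (a - 4)*(a + 4)*(a + 3)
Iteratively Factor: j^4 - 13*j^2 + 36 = (j - 2)*(j^3 + 2*j^2 - 9*j - 18) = (j - 3)*(j - 2)*(j^2 + 5*j + 6) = (j - 3)*(j - 2)*(j + 2)*(j + 3)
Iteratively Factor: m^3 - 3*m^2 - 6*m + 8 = (m + 2)*(m^2 - 5*m + 4) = (m - 1)*(m + 2)*(m - 4)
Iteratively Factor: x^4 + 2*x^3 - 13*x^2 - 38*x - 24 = (x - 4)*(x^3 + 6*x^2 + 11*x + 6) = (x - 4)*(x + 1)*(x^2 + 5*x + 6) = (x - 4)*(x + 1)*(x + 2)*(x + 3)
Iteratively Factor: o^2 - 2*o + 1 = (o - 1)*(o - 1)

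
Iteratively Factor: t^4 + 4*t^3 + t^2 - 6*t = (t + 3)*(t^3 + t^2 - 2*t) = (t - 1)*(t + 3)*(t^2 + 2*t) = t*(t - 1)*(t + 3)*(t + 2)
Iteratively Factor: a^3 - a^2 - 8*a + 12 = (a + 3)*(a^2 - 4*a + 4) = (a - 2)*(a + 3)*(a - 2)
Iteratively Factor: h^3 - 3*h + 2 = (h + 2)*(h^2 - 2*h + 1) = (h - 1)*(h + 2)*(h - 1)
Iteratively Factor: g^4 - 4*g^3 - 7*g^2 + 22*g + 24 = (g - 3)*(g^3 - g^2 - 10*g - 8) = (g - 4)*(g - 3)*(g^2 + 3*g + 2) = (g - 4)*(g - 3)*(g + 1)*(g + 2)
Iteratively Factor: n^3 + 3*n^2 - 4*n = (n + 4)*(n^2 - n) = (n - 1)*(n + 4)*(n)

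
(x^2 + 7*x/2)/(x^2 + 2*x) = (x + 7/2)/(x + 2)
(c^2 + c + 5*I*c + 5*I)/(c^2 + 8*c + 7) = (c + 5*I)/(c + 7)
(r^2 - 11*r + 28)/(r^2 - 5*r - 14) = (r - 4)/(r + 2)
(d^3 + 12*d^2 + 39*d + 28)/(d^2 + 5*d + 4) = d + 7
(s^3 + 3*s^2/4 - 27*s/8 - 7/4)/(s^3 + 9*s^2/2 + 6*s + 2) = (s - 7/4)/(s + 2)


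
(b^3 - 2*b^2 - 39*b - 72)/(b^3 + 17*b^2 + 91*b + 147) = (b^2 - 5*b - 24)/(b^2 + 14*b + 49)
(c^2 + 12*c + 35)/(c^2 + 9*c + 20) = (c + 7)/(c + 4)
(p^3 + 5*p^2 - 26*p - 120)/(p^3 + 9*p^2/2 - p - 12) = 2*(p^2 + p - 30)/(2*p^2 + p - 6)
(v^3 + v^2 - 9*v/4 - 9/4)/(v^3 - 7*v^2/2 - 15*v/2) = (2*v^2 - v - 3)/(2*v*(v - 5))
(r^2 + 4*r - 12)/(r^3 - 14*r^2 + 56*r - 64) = (r + 6)/(r^2 - 12*r + 32)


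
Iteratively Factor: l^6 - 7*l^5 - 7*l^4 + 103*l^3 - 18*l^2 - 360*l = (l + 2)*(l^5 - 9*l^4 + 11*l^3 + 81*l^2 - 180*l) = (l - 4)*(l + 2)*(l^4 - 5*l^3 - 9*l^2 + 45*l) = l*(l - 4)*(l + 2)*(l^3 - 5*l^2 - 9*l + 45) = l*(l - 4)*(l - 3)*(l + 2)*(l^2 - 2*l - 15) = l*(l - 5)*(l - 4)*(l - 3)*(l + 2)*(l + 3)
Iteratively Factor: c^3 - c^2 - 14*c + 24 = (c - 2)*(c^2 + c - 12) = (c - 3)*(c - 2)*(c + 4)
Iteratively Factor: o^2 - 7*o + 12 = (o - 3)*(o - 4)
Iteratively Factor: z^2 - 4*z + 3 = (z - 3)*(z - 1)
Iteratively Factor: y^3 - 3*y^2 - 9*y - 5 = (y - 5)*(y^2 + 2*y + 1) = (y - 5)*(y + 1)*(y + 1)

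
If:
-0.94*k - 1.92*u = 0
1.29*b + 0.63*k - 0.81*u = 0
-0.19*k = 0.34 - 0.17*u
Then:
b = 0.99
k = -1.24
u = 0.61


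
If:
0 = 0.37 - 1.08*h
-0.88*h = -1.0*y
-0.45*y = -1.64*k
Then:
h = 0.34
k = 0.08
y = 0.30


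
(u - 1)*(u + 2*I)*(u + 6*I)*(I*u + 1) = I*u^4 - 7*u^3 - I*u^3 + 7*u^2 - 4*I*u^2 - 12*u + 4*I*u + 12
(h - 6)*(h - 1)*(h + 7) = h^3 - 43*h + 42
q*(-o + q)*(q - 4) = -o*q^2 + 4*o*q + q^3 - 4*q^2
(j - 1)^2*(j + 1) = j^3 - j^2 - j + 1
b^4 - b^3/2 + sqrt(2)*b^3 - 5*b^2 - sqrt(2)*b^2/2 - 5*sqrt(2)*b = b*(b - 5/2)*(b + 2)*(b + sqrt(2))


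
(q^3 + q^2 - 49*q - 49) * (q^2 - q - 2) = q^5 - 52*q^3 - 2*q^2 + 147*q + 98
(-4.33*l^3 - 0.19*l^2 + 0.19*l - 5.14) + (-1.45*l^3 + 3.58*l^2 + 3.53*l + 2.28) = -5.78*l^3 + 3.39*l^2 + 3.72*l - 2.86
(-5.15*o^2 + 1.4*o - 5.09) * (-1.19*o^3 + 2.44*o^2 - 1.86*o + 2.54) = 6.1285*o^5 - 14.232*o^4 + 19.0521*o^3 - 28.1046*o^2 + 13.0234*o - 12.9286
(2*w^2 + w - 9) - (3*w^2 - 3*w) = -w^2 + 4*w - 9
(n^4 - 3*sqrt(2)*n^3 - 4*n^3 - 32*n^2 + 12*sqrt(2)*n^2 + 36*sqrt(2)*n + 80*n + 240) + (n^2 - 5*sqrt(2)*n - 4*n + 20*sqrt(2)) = n^4 - 3*sqrt(2)*n^3 - 4*n^3 - 31*n^2 + 12*sqrt(2)*n^2 + 31*sqrt(2)*n + 76*n + 20*sqrt(2) + 240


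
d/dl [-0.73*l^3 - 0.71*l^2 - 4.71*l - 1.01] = -2.19*l^2 - 1.42*l - 4.71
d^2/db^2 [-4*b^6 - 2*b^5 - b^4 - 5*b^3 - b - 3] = 2*b*(-60*b^3 - 20*b^2 - 6*b - 15)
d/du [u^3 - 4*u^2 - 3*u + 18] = 3*u^2 - 8*u - 3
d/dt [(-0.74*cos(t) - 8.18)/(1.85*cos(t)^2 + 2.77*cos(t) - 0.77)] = (1.369*sin(t)^2 - 30.266*cos(t) - 24.5974)*sin(t)/(1.85*cos(t)^2 + 2.77*cos(t) - 0.77)^2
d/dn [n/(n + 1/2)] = 2/(2*n + 1)^2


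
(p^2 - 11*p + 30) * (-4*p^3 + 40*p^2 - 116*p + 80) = -4*p^5 + 84*p^4 - 676*p^3 + 2556*p^2 - 4360*p + 2400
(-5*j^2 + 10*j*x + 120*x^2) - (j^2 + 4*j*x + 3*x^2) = -6*j^2 + 6*j*x + 117*x^2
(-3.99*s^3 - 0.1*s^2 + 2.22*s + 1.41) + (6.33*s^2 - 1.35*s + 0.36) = -3.99*s^3 + 6.23*s^2 + 0.87*s + 1.77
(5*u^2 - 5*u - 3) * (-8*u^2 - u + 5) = -40*u^4 + 35*u^3 + 54*u^2 - 22*u - 15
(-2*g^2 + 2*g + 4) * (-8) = 16*g^2 - 16*g - 32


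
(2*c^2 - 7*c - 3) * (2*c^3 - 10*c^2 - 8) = 4*c^5 - 34*c^4 + 64*c^3 + 14*c^2 + 56*c + 24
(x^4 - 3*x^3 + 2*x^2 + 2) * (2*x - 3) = 2*x^5 - 9*x^4 + 13*x^3 - 6*x^2 + 4*x - 6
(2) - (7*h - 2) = 4 - 7*h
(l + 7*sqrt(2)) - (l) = 7*sqrt(2)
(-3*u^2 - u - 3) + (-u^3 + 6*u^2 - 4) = -u^3 + 3*u^2 - u - 7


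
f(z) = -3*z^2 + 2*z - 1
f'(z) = 2 - 6*z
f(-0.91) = -5.30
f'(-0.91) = 7.46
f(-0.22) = -1.59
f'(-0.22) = 3.32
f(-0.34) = -2.03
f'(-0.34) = 4.04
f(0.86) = -1.50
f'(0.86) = -3.16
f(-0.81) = -4.59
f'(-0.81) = 6.86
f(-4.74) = -77.88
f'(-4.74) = 30.44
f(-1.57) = -11.53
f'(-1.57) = 11.42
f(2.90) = -20.43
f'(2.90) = -15.40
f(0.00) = -1.00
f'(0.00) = 2.00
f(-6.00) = -121.00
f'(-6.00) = 38.00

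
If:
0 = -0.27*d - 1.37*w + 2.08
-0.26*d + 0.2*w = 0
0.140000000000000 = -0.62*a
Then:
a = -0.23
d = 1.01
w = 1.32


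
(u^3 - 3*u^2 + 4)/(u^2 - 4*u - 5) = (u^2 - 4*u + 4)/(u - 5)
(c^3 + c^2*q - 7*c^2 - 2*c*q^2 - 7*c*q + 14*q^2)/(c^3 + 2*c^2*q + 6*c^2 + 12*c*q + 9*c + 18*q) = (c^2 - c*q - 7*c + 7*q)/(c^2 + 6*c + 9)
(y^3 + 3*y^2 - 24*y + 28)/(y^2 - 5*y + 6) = (y^2 + 5*y - 14)/(y - 3)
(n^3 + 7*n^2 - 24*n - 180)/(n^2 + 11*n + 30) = (n^2 + n - 30)/(n + 5)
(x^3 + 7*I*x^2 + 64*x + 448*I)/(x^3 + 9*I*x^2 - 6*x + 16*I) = (x^2 - I*x + 56)/(x^2 + I*x + 2)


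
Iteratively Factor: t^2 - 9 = (t + 3)*(t - 3)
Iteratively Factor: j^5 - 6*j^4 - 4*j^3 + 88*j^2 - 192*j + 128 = (j + 4)*(j^4 - 10*j^3 + 36*j^2 - 56*j + 32) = (j - 2)*(j + 4)*(j^3 - 8*j^2 + 20*j - 16) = (j - 2)^2*(j + 4)*(j^2 - 6*j + 8) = (j - 2)^3*(j + 4)*(j - 4)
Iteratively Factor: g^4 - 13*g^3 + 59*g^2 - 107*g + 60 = (g - 5)*(g^3 - 8*g^2 + 19*g - 12) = (g - 5)*(g - 1)*(g^2 - 7*g + 12) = (g - 5)*(g - 4)*(g - 1)*(g - 3)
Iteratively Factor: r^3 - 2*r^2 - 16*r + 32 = (r - 2)*(r^2 - 16) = (r - 2)*(r + 4)*(r - 4)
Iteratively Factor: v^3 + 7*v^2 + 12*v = (v + 4)*(v^2 + 3*v) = (v + 3)*(v + 4)*(v)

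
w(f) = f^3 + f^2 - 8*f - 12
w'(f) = 3*f^2 + 2*f - 8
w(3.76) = 25.21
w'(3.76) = 41.93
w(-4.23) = -35.95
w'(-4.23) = 37.22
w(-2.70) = -2.79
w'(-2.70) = 8.47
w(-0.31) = -9.45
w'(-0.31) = -8.33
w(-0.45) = -8.29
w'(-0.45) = -8.29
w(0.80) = -17.25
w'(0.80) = -4.48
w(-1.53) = -1.00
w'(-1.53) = -4.04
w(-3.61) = -17.13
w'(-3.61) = 23.88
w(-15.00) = -3042.00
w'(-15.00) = 637.00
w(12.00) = 1764.00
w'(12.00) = 448.00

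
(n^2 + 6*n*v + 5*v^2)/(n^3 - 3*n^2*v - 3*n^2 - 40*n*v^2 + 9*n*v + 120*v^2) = (-n - v)/(-n^2 + 8*n*v + 3*n - 24*v)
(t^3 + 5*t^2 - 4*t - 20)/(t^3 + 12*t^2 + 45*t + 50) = (t - 2)/(t + 5)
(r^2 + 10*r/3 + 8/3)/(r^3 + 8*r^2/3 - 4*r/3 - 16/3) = (3*r + 4)/(3*r^2 + 2*r - 8)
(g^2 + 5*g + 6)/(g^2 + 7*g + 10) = (g + 3)/(g + 5)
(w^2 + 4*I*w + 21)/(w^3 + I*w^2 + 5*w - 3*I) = (w^2 + 4*I*w + 21)/(w^3 + I*w^2 + 5*w - 3*I)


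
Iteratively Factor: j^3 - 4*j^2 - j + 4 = (j + 1)*(j^2 - 5*j + 4) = (j - 4)*(j + 1)*(j - 1)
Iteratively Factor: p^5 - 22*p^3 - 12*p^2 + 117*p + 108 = (p - 3)*(p^4 + 3*p^3 - 13*p^2 - 51*p - 36) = (p - 3)*(p + 1)*(p^3 + 2*p^2 - 15*p - 36) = (p - 4)*(p - 3)*(p + 1)*(p^2 + 6*p + 9) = (p - 4)*(p - 3)*(p + 1)*(p + 3)*(p + 3)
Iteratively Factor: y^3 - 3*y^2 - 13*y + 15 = (y - 5)*(y^2 + 2*y - 3) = (y - 5)*(y + 3)*(y - 1)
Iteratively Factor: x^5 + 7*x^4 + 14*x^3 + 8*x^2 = (x + 1)*(x^4 + 6*x^3 + 8*x^2) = (x + 1)*(x + 2)*(x^3 + 4*x^2) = x*(x + 1)*(x + 2)*(x^2 + 4*x) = x^2*(x + 1)*(x + 2)*(x + 4)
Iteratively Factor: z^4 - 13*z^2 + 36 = (z - 2)*(z^3 + 2*z^2 - 9*z - 18) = (z - 3)*(z - 2)*(z^2 + 5*z + 6) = (z - 3)*(z - 2)*(z + 3)*(z + 2)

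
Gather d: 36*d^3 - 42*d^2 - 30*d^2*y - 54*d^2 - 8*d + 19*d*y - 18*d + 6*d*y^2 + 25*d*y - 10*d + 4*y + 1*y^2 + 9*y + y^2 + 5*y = 36*d^3 + d^2*(-30*y - 96) + d*(6*y^2 + 44*y - 36) + 2*y^2 + 18*y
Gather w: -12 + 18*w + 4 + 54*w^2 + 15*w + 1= 54*w^2 + 33*w - 7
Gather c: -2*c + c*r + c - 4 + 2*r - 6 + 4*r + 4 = c*(r - 1) + 6*r - 6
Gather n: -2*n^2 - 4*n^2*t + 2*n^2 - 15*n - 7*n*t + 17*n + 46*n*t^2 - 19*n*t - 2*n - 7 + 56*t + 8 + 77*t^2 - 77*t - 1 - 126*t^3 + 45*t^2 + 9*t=-4*n^2*t + n*(46*t^2 - 26*t) - 126*t^3 + 122*t^2 - 12*t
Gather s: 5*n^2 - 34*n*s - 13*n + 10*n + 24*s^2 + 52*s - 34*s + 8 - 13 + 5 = 5*n^2 - 3*n + 24*s^2 + s*(18 - 34*n)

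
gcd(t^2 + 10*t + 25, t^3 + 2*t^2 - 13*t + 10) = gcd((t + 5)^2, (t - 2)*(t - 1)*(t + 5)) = t + 5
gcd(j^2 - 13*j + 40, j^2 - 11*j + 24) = j - 8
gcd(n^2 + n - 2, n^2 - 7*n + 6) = n - 1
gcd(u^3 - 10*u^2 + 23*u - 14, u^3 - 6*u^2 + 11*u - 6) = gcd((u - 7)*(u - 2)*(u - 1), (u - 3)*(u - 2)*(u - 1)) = u^2 - 3*u + 2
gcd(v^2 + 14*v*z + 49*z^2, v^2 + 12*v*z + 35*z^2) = v + 7*z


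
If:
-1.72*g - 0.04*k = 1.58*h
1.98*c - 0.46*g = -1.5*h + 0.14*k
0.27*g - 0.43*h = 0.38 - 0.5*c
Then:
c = 0.0432951518192161*k + 0.317120911268611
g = 0.300012416478989 - 0.0440774909425319*k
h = 0.0226666357095917*k - 0.326595795154343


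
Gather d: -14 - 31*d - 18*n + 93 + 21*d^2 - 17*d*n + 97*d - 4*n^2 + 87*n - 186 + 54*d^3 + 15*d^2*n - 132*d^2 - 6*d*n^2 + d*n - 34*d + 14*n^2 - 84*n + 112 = 54*d^3 + d^2*(15*n - 111) + d*(-6*n^2 - 16*n + 32) + 10*n^2 - 15*n + 5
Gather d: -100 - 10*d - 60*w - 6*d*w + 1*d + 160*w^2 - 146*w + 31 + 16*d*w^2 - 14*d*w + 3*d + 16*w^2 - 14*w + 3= d*(16*w^2 - 20*w - 6) + 176*w^2 - 220*w - 66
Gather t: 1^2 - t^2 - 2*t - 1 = -t^2 - 2*t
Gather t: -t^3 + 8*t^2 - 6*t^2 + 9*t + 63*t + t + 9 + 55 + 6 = -t^3 + 2*t^2 + 73*t + 70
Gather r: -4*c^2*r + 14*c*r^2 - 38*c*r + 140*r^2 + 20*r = r^2*(14*c + 140) + r*(-4*c^2 - 38*c + 20)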